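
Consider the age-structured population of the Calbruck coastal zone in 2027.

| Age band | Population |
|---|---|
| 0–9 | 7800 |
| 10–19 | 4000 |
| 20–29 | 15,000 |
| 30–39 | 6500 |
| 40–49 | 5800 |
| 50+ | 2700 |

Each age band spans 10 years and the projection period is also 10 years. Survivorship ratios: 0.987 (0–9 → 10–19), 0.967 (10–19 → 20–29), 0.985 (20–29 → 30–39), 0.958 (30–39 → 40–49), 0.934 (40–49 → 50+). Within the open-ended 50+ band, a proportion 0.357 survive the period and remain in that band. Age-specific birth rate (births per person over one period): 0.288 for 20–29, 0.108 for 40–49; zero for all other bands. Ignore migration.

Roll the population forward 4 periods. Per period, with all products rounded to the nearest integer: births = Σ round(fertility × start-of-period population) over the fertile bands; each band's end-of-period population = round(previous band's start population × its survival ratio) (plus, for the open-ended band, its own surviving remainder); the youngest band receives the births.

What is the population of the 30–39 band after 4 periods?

4650

Call the bands 1 to 6, youngest first.
Period 1.
Births: 15000 × 0.288 = 4320 ; 5800 × 0.108 = 626 → total 4946
Band 2: 7800 × 0.987 = 7699
Band 3: 4000 × 0.967 = 3868
Band 4: 15000 × 0.985 = 14775
Band 5: 6500 × 0.958 = 6227
Band 6: 5800 × 0.934 + 2700 × 0.357 = 5417 + 964 = 6381
→ [4946, 7699, 3868, 14775, 6227, 6381]
Period 2.
Births: 3868 × 0.288 = 1114 ; 6227 × 0.108 = 673 → total 1787
Band 2: 4946 × 0.987 = 4882
Band 3: 7699 × 0.967 = 7445
Band 4: 3868 × 0.985 = 3810
Band 5: 14775 × 0.958 = 14154
Band 6: 6227 × 0.934 + 6381 × 0.357 = 5816 + 2278 = 8094
→ [1787, 4882, 7445, 3810, 14154, 8094]
Period 3.
Births: 7445 × 0.288 = 2144 ; 14154 × 0.108 = 1529 → total 3673
Band 2: 1787 × 0.987 = 1764
Band 3: 4882 × 0.967 = 4721
Band 4: 7445 × 0.985 = 7333
Band 5: 3810 × 0.958 = 3650
Band 6: 14154 × 0.934 + 8094 × 0.357 = 13220 + 2890 = 16110
→ [3673, 1764, 4721, 7333, 3650, 16110]
Period 4.
Births: 4721 × 0.288 = 1360 ; 3650 × 0.108 = 394 → total 1754
Band 2: 3673 × 0.987 = 3625
Band 3: 1764 × 0.967 = 1706
Band 4: 4721 × 0.985 = 4650
Band 5: 7333 × 0.958 = 7025
Band 6: 3650 × 0.934 + 16110 × 0.357 = 3409 + 5751 = 9160
→ [1754, 3625, 1706, 4650, 7025, 9160]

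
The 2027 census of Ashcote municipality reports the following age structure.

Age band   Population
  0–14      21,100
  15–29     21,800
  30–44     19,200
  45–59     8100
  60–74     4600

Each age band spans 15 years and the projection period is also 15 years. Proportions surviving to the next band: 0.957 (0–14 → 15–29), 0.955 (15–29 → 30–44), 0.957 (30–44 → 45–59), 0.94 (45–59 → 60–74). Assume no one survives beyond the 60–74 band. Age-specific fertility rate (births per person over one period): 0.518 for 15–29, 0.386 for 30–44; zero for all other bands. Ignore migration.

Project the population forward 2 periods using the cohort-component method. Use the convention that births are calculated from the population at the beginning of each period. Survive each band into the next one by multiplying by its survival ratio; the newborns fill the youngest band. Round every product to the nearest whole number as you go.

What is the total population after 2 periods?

[period 1]
Births: 21800 * 0.518 = 11292  |  19200 * 0.386 = 7411 → total 18703
15–29: 21100 * 0.957 = 20193
30–44: 21800 * 0.955 = 20819
45–59: 19200 * 0.957 = 18374
60–74: 8100 * 0.94 = 7614
Population now: 0–14=18703, 15–29=20193, 30–44=20819, 45–59=18374, 60–74=7614
[period 2]
Births: 20193 * 0.518 = 10460  |  20819 * 0.386 = 8036 → total 18496
15–29: 18703 * 0.957 = 17899
30–44: 20193 * 0.955 = 19284
45–59: 20819 * 0.957 = 19924
60–74: 18374 * 0.94 = 17272
Population now: 0–14=18496, 15–29=17899, 30–44=19284, 45–59=19924, 60–74=17272
Total after period 2: 18496 + 17899 + 19284 + 19924 + 17272 = 92875

92875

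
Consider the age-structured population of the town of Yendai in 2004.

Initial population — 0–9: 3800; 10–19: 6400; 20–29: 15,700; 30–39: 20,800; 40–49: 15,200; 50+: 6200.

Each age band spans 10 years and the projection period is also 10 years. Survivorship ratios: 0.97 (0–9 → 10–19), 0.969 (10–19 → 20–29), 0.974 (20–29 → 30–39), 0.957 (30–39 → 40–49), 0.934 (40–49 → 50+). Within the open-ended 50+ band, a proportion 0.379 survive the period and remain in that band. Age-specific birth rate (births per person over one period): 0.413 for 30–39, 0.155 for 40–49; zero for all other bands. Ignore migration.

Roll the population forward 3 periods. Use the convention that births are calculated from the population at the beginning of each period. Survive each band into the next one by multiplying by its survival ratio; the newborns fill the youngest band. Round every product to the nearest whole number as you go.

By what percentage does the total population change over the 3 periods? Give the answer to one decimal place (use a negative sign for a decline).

After projecting period 1:
Births: 20800 × 0.413 = 8590, 15200 × 0.155 = 2356 ⇒ total 10946
10–19: 3800 × 0.97 = 3686
20–29: 6400 × 0.969 = 6202
30–39: 15700 × 0.974 = 15292
40–49: 20800 × 0.957 = 19906
50+: 15200 × 0.934 + 6200 × 0.379 = 14197 + 2350 = 16547
End of period: [10946, 3686, 6202, 15292, 19906, 16547]
After projecting period 2:
Births: 15292 × 0.413 = 6316, 19906 × 0.155 = 3085 ⇒ total 9401
10–19: 10946 × 0.97 = 10618
20–29: 3686 × 0.969 = 3572
30–39: 6202 × 0.974 = 6041
40–49: 15292 × 0.957 = 14634
50+: 19906 × 0.934 + 16547 × 0.379 = 18592 + 6271 = 24863
End of period: [9401, 10618, 3572, 6041, 14634, 24863]
After projecting period 3:
Births: 6041 × 0.413 = 2495, 14634 × 0.155 = 2268 ⇒ total 4763
10–19: 9401 × 0.97 = 9119
20–29: 10618 × 0.969 = 10289
30–39: 3572 × 0.974 = 3479
40–49: 6041 × 0.957 = 5781
50+: 14634 × 0.934 + 24863 × 0.379 = 13668 + 9423 = 23091
End of period: [4763, 9119, 10289, 3479, 5781, 23091]
Total: 68100 → 56522; change = -11578; percentage change = -17.0%

-17.0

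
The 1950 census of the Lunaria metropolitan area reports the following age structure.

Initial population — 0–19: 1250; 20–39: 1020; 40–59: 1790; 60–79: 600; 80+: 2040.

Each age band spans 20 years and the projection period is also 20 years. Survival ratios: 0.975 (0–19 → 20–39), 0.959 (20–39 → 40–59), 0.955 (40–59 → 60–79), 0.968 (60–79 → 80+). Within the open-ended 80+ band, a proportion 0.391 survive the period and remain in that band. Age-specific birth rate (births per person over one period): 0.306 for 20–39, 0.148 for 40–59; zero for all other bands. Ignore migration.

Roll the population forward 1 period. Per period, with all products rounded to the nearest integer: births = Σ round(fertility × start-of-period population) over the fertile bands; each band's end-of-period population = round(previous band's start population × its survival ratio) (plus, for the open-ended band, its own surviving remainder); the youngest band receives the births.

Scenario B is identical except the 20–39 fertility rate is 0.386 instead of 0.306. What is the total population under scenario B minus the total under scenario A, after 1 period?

82

— Period 1 —
Births: 1020 × 0.306 = 312 ; 1790 × 0.148 = 265 → total 577
20–39: 1250 × 0.975 = 1219
40–59: 1020 × 0.959 = 978
60–79: 1790 × 0.955 = 1709
80+: 600 × 0.968 + 2040 × 0.391 = 581 + 798 = 1379
End of period: [577, 1219, 978, 1709, 1379]
Scenario A total after 1 period: 5862
Scenario B projection —
— Period 1 —
Births: 1020 × 0.386 = 394 ; 1790 × 0.148 = 265 → total 659
20–39: 1250 × 0.975 = 1219
40–59: 1020 × 0.959 = 978
60–79: 1790 × 0.955 = 1709
80+: 600 × 0.968 + 2040 × 0.391 = 581 + 798 = 1379
End of period: [659, 1219, 978, 1709, 1379]
Scenario B total after 1 period: 5944
Difference B − A = 5944 − 5862 = 82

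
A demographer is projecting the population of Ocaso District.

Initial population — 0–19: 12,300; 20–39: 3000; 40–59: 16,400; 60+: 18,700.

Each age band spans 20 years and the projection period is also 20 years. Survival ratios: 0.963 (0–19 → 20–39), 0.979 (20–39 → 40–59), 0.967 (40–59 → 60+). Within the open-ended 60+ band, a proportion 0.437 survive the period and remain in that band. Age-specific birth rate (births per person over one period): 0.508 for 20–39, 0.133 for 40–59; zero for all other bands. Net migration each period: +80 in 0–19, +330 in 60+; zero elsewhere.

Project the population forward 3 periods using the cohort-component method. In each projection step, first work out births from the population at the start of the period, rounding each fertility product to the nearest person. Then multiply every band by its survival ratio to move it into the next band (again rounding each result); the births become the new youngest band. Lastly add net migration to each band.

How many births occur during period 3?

Numbering the bands 1..4 from youngest to oldest:
Period 1.
Births: 3000 * 0.508 = 1524, 16400 * 0.133 = 2181 ⇒ total 3705
Band 2: 12300 * 0.963 = 11845
Band 3: 3000 * 0.979 = 2937
Band 4: 16400 * 0.967 + 18700 * 0.437 = 15859 + 8172 = 24031
Net migration: Band 1 + 80 → 3785; Band 4 + 330 → 24361
End of period: [3785, 11845, 2937, 24361]
Period 2.
Births: 11845 * 0.508 = 6017, 2937 * 0.133 = 391 ⇒ total 6408
Band 2: 3785 * 0.963 = 3645
Band 3: 11845 * 0.979 = 11596
Band 4: 2937 * 0.967 + 24361 * 0.437 = 2840 + 10646 = 13486
Net migration: Band 1 + 80 → 6488; Band 4 + 330 → 13816
End of period: [6488, 3645, 11596, 13816]
Period 3.
Births: 3645 * 0.508 = 1852, 11596 * 0.133 = 1542 ⇒ total 3394
Band 2: 6488 * 0.963 = 6248
Band 3: 3645 * 0.979 = 3568
Band 4: 11596 * 0.967 + 13816 * 0.437 = 11213 + 6038 = 17251
Net migration: Band 1 + 80 → 3474; Band 4 + 330 → 17581
End of period: [3474, 6248, 3568, 17581]

3394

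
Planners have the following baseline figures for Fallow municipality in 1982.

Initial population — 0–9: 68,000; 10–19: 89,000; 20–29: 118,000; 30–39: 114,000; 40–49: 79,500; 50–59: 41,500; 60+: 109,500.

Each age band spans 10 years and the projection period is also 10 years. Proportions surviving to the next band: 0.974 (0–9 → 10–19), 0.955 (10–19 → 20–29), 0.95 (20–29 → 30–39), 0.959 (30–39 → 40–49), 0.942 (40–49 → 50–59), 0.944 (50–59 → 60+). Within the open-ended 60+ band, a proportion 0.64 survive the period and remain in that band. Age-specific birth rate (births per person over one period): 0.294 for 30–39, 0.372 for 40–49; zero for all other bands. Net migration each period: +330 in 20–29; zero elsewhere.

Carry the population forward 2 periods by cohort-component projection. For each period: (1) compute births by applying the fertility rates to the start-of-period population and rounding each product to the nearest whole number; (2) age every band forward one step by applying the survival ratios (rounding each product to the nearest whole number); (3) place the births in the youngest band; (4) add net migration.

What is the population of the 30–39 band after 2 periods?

81059

Numbering the groups 1..7 from youngest to oldest:
— Period 1 —
Births: 114000 × 0.294 = 33516, 79500 × 0.372 = 29574 → 63090
Group 2: 68000 × 0.974 = 66232
Group 3: 89000 × 0.955 = 84995
Group 4: 118000 × 0.95 = 112100
Group 5: 114000 × 0.959 = 109326
Group 6: 79500 × 0.942 = 74889
Group 7: 41500 × 0.944 + 109500 × 0.64 = 39176 + 70080 = 109256
Net migration: Group 3 + 330 → 85325
Population now: 0–9=63090, 10–19=66232, 20–29=85325, 30–39=112100, 40–49=109326, 50–59=74889, 60+=109256
— Period 2 —
Births: 112100 × 0.294 = 32957, 109326 × 0.372 = 40669 → 73626
Group 2: 63090 × 0.974 = 61450
Group 3: 66232 × 0.955 = 63252
Group 4: 85325 × 0.95 = 81059
Group 5: 112100 × 0.959 = 107504
Group 6: 109326 × 0.942 = 102985
Group 7: 74889 × 0.944 + 109256 × 0.64 = 70695 + 69924 = 140619
Net migration: Group 3 + 330 → 63582
Population now: 0–9=73626, 10–19=61450, 20–29=63582, 30–39=81059, 40–49=107504, 50–59=102985, 60+=140619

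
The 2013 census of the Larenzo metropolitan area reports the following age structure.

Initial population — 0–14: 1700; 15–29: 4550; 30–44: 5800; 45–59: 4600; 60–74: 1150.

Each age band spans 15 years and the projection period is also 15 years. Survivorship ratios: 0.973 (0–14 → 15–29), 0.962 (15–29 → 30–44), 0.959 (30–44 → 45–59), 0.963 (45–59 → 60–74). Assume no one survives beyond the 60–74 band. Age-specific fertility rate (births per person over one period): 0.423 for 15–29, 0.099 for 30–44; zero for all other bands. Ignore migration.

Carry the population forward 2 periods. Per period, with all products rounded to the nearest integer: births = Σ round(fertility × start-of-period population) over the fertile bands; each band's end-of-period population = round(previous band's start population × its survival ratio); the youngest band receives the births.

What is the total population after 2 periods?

14710

— Period 1 —
Births: 4550 × 0.423 = 1925 ; 5800 × 0.099 = 574 → total 2499
15–29: 1700 × 0.973 = 1654
30–44: 4550 × 0.962 = 4377
45–59: 5800 × 0.959 = 5562
60–74: 4600 × 0.963 = 4430
Population now: 0–14=2499, 15–29=1654, 30–44=4377, 45–59=5562, 60–74=4430
— Period 2 —
Births: 1654 × 0.423 = 700 ; 4377 × 0.099 = 433 → total 1133
15–29: 2499 × 0.973 = 2432
30–44: 1654 × 0.962 = 1591
45–59: 4377 × 0.959 = 4198
60–74: 5562 × 0.963 = 5356
Population now: 0–14=1133, 15–29=2432, 30–44=1591, 45–59=4198, 60–74=5356
Total after period 2: 1133 + 2432 + 1591 + 4198 + 5356 = 14710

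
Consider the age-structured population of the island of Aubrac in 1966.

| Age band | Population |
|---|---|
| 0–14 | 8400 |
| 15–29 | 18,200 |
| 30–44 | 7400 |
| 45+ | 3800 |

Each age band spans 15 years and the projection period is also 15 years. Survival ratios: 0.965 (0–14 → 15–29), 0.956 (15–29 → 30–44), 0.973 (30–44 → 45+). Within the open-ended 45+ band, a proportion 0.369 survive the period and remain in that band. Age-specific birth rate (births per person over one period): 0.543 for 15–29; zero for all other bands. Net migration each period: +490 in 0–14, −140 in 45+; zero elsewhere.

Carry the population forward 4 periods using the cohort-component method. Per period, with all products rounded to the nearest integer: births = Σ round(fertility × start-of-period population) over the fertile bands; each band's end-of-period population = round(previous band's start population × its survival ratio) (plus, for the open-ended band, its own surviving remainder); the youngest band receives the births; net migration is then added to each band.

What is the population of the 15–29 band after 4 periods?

5718

(Bands numbered youngest = 1 to oldest = 4.)
[period 1]
Births: 18200 × 0.543 = 9883
Band 2: 8400 × 0.965 = 8106
Band 3: 18200 × 0.956 = 17399
Band 4: 7400 × 0.973 + 3800 × 0.369 = 7200 + 1402 = 8602
Net migration: Band 1 + 490 → 10373; Band 4 − 140 → 8462
End of period: [10373, 8106, 17399, 8462]
[period 2]
Births: 8106 × 0.543 = 4402
Band 2: 10373 × 0.965 = 10010
Band 3: 8106 × 0.956 = 7749
Band 4: 17399 × 0.973 + 8462 × 0.369 = 16929 + 3122 = 20051
Net migration: Band 1 + 490 → 4892; Band 4 − 140 → 19911
End of period: [4892, 10010, 7749, 19911]
[period 3]
Births: 10010 × 0.543 = 5435
Band 2: 4892 × 0.965 = 4721
Band 3: 10010 × 0.956 = 9570
Band 4: 7749 × 0.973 + 19911 × 0.369 = 7540 + 7347 = 14887
Net migration: Band 1 + 490 → 5925; Band 4 − 140 → 14747
End of period: [5925, 4721, 9570, 14747]
[period 4]
Births: 4721 × 0.543 = 2564
Band 2: 5925 × 0.965 = 5718
Band 3: 4721 × 0.956 = 4513
Band 4: 9570 × 0.973 + 14747 × 0.369 = 9312 + 5442 = 14754
Net migration: Band 1 + 490 → 3054; Band 4 − 140 → 14614
End of period: [3054, 5718, 4513, 14614]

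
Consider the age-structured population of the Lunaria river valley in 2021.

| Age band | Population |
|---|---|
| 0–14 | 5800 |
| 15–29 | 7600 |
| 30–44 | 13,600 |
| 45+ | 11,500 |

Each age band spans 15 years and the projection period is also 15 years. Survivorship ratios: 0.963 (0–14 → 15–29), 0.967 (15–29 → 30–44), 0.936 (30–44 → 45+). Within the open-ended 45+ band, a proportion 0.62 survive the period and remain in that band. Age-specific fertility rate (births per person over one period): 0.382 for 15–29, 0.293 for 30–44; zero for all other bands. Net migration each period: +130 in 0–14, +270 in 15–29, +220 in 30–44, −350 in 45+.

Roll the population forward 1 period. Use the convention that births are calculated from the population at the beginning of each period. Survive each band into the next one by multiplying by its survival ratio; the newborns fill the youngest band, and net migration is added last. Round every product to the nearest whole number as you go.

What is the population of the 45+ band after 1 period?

19510

Numbering the bands 1..4 from youngest to oldest:
— Period 1 —
Births: 7600 × 0.382 = 2903  |  13600 × 0.293 = 3985 ⇒ total 6888
Band 2: 5800 × 0.963 = 5585
Band 3: 7600 × 0.967 = 7349
Band 4: 13600 × 0.936 + 11500 × 0.62 = 12730 + 7130 = 19860
Net migration: Band 1 + 130 → 7018; Band 2 + 270 → 5855; Band 3 + 220 → 7569; Band 4 − 350 → 19510
Population now: 0–14=7018, 15–29=5855, 30–44=7569, 45+=19510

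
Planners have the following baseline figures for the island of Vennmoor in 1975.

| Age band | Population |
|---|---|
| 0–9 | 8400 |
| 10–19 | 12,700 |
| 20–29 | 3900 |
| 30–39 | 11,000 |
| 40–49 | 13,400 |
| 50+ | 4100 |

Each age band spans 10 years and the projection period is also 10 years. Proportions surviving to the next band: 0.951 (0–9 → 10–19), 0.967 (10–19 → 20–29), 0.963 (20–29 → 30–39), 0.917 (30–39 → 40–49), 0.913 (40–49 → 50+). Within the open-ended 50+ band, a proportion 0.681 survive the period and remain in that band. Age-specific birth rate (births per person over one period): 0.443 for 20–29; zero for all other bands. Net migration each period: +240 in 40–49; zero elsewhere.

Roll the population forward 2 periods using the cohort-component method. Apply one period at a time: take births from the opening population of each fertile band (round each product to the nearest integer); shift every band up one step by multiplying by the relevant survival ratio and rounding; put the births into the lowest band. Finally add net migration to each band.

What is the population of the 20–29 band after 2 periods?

7724

After projecting period 1:
Births: 3900 * 0.443 = 1728
10–19: 8400 * 0.951 = 7988
20–29: 12700 * 0.967 = 12281
30–39: 3900 * 0.963 = 3756
40–49: 11000 * 0.917 = 10087
50+: 13400 * 0.913 + 4100 * 0.681 = 12234 + 2792 = 15026
Net migration: 40–49 + 240 → 10327
Giving 1728 / 7988 / 12281 / 3756 / 10327 / 15026.
After projecting period 2:
Births: 12281 * 0.443 = 5440
10–19: 1728 * 0.951 = 1643
20–29: 7988 * 0.967 = 7724
30–39: 12281 * 0.963 = 11827
40–49: 3756 * 0.917 = 3444
50+: 10327 * 0.913 + 15026 * 0.681 = 9429 + 10233 = 19662
Net migration: 40–49 + 240 → 3684
Giving 5440 / 1643 / 7724 / 11827 / 3684 / 19662.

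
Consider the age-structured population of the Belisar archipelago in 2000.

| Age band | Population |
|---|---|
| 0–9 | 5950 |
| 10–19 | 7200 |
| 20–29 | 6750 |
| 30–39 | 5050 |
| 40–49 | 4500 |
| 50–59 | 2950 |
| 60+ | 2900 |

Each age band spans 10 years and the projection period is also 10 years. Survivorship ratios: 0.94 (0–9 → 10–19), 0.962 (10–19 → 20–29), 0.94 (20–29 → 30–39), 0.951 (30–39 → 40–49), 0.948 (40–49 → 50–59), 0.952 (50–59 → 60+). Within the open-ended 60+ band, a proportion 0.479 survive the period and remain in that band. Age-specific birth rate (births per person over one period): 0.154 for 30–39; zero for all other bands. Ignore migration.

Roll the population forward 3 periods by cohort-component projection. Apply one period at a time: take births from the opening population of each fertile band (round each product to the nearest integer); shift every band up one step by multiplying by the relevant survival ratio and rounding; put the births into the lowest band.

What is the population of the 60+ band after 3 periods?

Call the groups 1 to 7, youngest first.
Period 1:
Births: 5050 × 0.154 = 778
Group 2: 5950 × 0.94 = 5593
Group 3: 7200 × 0.962 = 6926
Group 4: 6750 × 0.94 = 6345
Group 5: 5050 × 0.951 = 4803
Group 6: 4500 × 0.948 = 4266
Group 7: 2950 × 0.952 + 2900 × 0.479 = 2808 + 1389 = 4197
End of period: [778, 5593, 6926, 6345, 4803, 4266, 4197]
Period 2:
Births: 6345 × 0.154 = 977
Group 2: 778 × 0.94 = 731
Group 3: 5593 × 0.962 = 5380
Group 4: 6926 × 0.94 = 6510
Group 5: 6345 × 0.951 = 6034
Group 6: 4803 × 0.948 = 4553
Group 7: 4266 × 0.952 + 4197 × 0.479 = 4061 + 2010 = 6071
End of period: [977, 731, 5380, 6510, 6034, 4553, 6071]
Period 3:
Births: 6510 × 0.154 = 1003
Group 2: 977 × 0.94 = 918
Group 3: 731 × 0.962 = 703
Group 4: 5380 × 0.94 = 5057
Group 5: 6510 × 0.951 = 6191
Group 6: 6034 × 0.948 = 5720
Group 7: 4553 × 0.952 + 6071 × 0.479 = 4334 + 2908 = 7242
End of period: [1003, 918, 703, 5057, 6191, 5720, 7242]

7242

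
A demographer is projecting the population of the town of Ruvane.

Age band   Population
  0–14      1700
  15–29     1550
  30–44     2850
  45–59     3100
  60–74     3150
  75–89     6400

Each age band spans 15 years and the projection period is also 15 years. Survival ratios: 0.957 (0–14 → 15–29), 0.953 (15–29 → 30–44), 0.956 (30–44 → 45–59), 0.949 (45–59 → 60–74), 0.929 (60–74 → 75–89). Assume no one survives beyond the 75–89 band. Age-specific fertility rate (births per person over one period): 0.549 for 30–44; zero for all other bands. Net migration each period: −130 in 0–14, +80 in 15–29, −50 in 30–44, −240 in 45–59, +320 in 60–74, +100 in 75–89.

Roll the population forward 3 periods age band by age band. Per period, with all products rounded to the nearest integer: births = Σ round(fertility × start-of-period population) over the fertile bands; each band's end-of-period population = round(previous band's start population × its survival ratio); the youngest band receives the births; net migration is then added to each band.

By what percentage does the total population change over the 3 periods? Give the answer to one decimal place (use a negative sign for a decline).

-57.2

After projecting period 1:
Births: 2850 * 0.549 = 1565
15–29: 1700 * 0.957 = 1627
30–44: 1550 * 0.953 = 1477
45–59: 2850 * 0.956 = 2725
60–74: 3100 * 0.949 = 2942
75–89: 3150 * 0.929 = 2926
Net migration: 0–14 − 130 → 1435; 15–29 + 80 → 1707; 30–44 − 50 → 1427; 45–59 − 240 → 2485; 60–74 + 320 → 3262; 75–89 + 100 → 3026
Population now: 0–14=1435, 15–29=1707, 30–44=1427, 45–59=2485, 60–74=3262, 75–89=3026
After projecting period 2:
Births: 1427 * 0.549 = 783
15–29: 1435 * 0.957 = 1373
30–44: 1707 * 0.953 = 1627
45–59: 1427 * 0.956 = 1364
60–74: 2485 * 0.949 = 2358
75–89: 3262 * 0.929 = 3030
Net migration: 0–14 − 130 → 653; 15–29 + 80 → 1453; 30–44 − 50 → 1577; 45–59 − 240 → 1124; 60–74 + 320 → 2678; 75–89 + 100 → 3130
Population now: 0–14=653, 15–29=1453, 30–44=1577, 45–59=1124, 60–74=2678, 75–89=3130
After projecting period 3:
Births: 1577 * 0.549 = 866
15–29: 653 * 0.957 = 625
30–44: 1453 * 0.953 = 1385
45–59: 1577 * 0.956 = 1508
60–74: 1124 * 0.949 = 1067
75–89: 2678 * 0.929 = 2488
Net migration: 0–14 − 130 → 736; 15–29 + 80 → 705; 30–44 − 50 → 1335; 45–59 − 240 → 1268; 60–74 + 320 → 1387; 75–89 + 100 → 2588
Population now: 0–14=736, 15–29=705, 30–44=1335, 45–59=1268, 60–74=1387, 75–89=2588
Total: 18750 → 8019; change = -10731; percentage change = -57.2%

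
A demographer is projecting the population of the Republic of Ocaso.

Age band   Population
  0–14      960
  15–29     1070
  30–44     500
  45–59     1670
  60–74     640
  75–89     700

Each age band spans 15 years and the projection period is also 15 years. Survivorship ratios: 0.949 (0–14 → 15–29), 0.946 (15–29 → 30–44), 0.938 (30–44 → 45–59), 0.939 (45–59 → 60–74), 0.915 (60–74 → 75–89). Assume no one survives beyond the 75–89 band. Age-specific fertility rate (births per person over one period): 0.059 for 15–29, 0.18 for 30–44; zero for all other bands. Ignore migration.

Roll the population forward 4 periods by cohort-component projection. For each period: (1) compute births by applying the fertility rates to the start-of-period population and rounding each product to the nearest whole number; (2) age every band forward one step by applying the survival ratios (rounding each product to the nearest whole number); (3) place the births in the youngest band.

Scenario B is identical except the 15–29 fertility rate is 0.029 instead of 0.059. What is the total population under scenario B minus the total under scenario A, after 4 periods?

After projecting period 1:
Births: 1070 * 0.059 = 63  |  500 * 0.18 = 90 ⇒ total 153
15–29: 960 * 0.949 = 911
30–44: 1070 * 0.946 = 1012
45–59: 500 * 0.938 = 469
60–74: 1670 * 0.939 = 1568
75–89: 640 * 0.915 = 586
Giving 153 / 911 / 1012 / 469 / 1568 / 586.
After projecting period 2:
Births: 911 * 0.059 = 54  |  1012 * 0.18 = 182 ⇒ total 236
15–29: 153 * 0.949 = 145
30–44: 911 * 0.946 = 862
45–59: 1012 * 0.938 = 949
60–74: 469 * 0.939 = 440
75–89: 1568 * 0.915 = 1435
Giving 236 / 145 / 862 / 949 / 440 / 1435.
After projecting period 3:
Births: 145 * 0.059 = 9  |  862 * 0.18 = 155 ⇒ total 164
15–29: 236 * 0.949 = 224
30–44: 145 * 0.946 = 137
45–59: 862 * 0.938 = 809
60–74: 949 * 0.939 = 891
75–89: 440 * 0.915 = 403
Giving 164 / 224 / 137 / 809 / 891 / 403.
After projecting period 4:
Births: 224 * 0.059 = 13  |  137 * 0.18 = 25 ⇒ total 38
15–29: 164 * 0.949 = 156
30–44: 224 * 0.946 = 212
45–59: 137 * 0.938 = 129
60–74: 809 * 0.939 = 760
75–89: 891 * 0.915 = 815
Giving 38 / 156 / 212 / 129 / 760 / 815.
Scenario A total after 4 periods: 2110
Scenario B projection —
After projecting period 1:
Births: 1070 * 0.029 = 31  |  500 * 0.18 = 90 ⇒ total 121
15–29: 960 * 0.949 = 911
30–44: 1070 * 0.946 = 1012
45–59: 500 * 0.938 = 469
60–74: 1670 * 0.939 = 1568
75–89: 640 * 0.915 = 586
Giving 121 / 911 / 1012 / 469 / 1568 / 586.
After projecting period 2:
Births: 911 * 0.029 = 26  |  1012 * 0.18 = 182 ⇒ total 208
15–29: 121 * 0.949 = 115
30–44: 911 * 0.946 = 862
45–59: 1012 * 0.938 = 949
60–74: 469 * 0.939 = 440
75–89: 1568 * 0.915 = 1435
Giving 208 / 115 / 862 / 949 / 440 / 1435.
After projecting period 3:
Births: 115 * 0.029 = 3  |  862 * 0.18 = 155 ⇒ total 158
15–29: 208 * 0.949 = 197
30–44: 115 * 0.946 = 109
45–59: 862 * 0.938 = 809
60–74: 949 * 0.939 = 891
75–89: 440 * 0.915 = 403
Giving 158 / 197 / 109 / 809 / 891 / 403.
After projecting period 4:
Births: 197 * 0.029 = 6  |  109 * 0.18 = 20 ⇒ total 26
15–29: 158 * 0.949 = 150
30–44: 197 * 0.946 = 186
45–59: 109 * 0.938 = 102
60–74: 809 * 0.939 = 760
75–89: 891 * 0.915 = 815
Giving 26 / 150 / 186 / 102 / 760 / 815.
Scenario B total after 4 periods: 2039
Difference B − A = 2039 − 2110 = -71

-71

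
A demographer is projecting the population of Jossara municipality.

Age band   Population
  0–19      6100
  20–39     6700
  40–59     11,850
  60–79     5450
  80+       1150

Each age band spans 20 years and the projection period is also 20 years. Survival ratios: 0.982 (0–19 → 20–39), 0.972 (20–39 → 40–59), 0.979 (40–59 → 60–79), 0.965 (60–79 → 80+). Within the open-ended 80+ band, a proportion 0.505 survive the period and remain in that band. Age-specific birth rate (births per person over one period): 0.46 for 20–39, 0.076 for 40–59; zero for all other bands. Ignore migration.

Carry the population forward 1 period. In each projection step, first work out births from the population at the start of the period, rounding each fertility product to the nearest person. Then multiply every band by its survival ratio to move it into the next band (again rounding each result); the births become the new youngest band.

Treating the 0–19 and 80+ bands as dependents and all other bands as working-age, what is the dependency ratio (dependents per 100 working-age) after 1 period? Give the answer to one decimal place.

40.8

Let band 1 be 0–19 through band 5 = 80+.
[period 1]
Births: 6700 * 0.46 = 3082  |  11850 * 0.076 = 901 — total 3983
Band 2: 6100 * 0.982 = 5990
Band 3: 6700 * 0.972 = 6512
Band 4: 11850 * 0.979 = 11601
Band 5: 5450 * 0.965 + 1150 * 0.505 = 5259 + 581 = 5840
Population now: 0–19=3983, 20–39=5990, 40–59=6512, 60–79=11601, 80+=5840
Dependents (band 0–19 + band 80+) = 3983 + 5840 = 9823; working-age = 24103; ratio = 9823/24103 × 100 = 40.8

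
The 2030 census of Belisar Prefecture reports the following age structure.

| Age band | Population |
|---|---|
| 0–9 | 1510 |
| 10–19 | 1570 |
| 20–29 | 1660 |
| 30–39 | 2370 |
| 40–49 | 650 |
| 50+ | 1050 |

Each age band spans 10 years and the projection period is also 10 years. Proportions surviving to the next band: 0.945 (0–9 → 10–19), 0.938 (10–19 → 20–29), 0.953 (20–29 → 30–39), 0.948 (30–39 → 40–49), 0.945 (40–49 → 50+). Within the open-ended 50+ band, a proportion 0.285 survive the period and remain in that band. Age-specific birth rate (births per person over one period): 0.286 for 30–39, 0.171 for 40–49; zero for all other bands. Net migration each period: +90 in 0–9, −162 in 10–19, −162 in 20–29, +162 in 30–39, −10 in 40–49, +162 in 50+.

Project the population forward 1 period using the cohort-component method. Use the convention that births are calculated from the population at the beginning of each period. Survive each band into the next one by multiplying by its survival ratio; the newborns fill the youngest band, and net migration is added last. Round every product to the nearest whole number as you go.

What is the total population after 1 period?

8511

Period 1:
Births: 2370 × 0.286 = 678 ; 650 × 0.171 = 111 → 789
10–19: 1510 × 0.945 = 1427
20–29: 1570 × 0.938 = 1473
30–39: 1660 × 0.953 = 1582
40–49: 2370 × 0.948 = 2247
50+: 650 × 0.945 + 1050 × 0.285 = 614 + 299 = 913
Net migration: 0–9 + 90 → 879; 10–19 − 162 → 1265; 20–29 − 162 → 1311; 30–39 + 162 → 1744; 40–49 − 10 → 2237; 50+ + 162 → 1075
Population now: 0–9=879, 10–19=1265, 20–29=1311, 30–39=1744, 40–49=2237, 50+=1075
Total after period 1: 879 + 1265 + 1311 + 1744 + 2237 + 1075 = 8511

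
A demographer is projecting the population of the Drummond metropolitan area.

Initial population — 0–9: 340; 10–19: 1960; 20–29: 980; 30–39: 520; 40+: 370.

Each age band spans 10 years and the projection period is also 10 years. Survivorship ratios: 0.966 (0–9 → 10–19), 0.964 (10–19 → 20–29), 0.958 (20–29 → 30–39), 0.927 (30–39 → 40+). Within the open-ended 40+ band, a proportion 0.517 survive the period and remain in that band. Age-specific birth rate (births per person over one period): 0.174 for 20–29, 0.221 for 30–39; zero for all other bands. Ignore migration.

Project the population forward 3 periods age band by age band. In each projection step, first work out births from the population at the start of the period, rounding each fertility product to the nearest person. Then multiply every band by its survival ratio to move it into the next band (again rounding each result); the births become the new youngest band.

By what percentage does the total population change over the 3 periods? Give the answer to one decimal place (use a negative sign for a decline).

-7.6

Numbering the groups 1..5 from youngest to oldest:
— Period 1 —
Births: 980 * 0.174 = 171, 520 * 0.221 = 115 → 286
Group 2: 340 * 0.966 = 328
Group 3: 1960 * 0.964 = 1889
Group 4: 980 * 0.958 = 939
Group 5: 520 * 0.927 + 370 * 0.517 = 482 + 191 = 673
→ [286, 328, 1889, 939, 673]
— Period 2 —
Births: 1889 * 0.174 = 329, 939 * 0.221 = 208 → 537
Group 2: 286 * 0.966 = 276
Group 3: 328 * 0.964 = 316
Group 4: 1889 * 0.958 = 1810
Group 5: 939 * 0.927 + 673 * 0.517 = 870 + 348 = 1218
→ [537, 276, 316, 1810, 1218]
— Period 3 —
Births: 316 * 0.174 = 55, 1810 * 0.221 = 400 → 455
Group 2: 537 * 0.966 = 519
Group 3: 276 * 0.964 = 266
Group 4: 316 * 0.958 = 303
Group 5: 1810 * 0.927 + 1218 * 0.517 = 1678 + 630 = 2308
→ [455, 519, 266, 303, 2308]
Total: 4170 → 3851; change = -319; percentage change = -7.6%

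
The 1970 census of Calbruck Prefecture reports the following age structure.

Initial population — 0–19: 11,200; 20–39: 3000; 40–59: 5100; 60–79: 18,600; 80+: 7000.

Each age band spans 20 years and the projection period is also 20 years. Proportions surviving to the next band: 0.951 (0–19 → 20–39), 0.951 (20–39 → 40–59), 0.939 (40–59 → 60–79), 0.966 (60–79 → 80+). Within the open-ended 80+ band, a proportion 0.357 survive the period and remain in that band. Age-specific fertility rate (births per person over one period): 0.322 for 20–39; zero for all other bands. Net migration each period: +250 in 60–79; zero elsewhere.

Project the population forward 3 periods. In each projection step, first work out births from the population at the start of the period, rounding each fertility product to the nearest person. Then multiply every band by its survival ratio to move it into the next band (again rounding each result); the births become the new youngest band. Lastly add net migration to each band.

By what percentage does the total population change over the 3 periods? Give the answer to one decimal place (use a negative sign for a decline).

Let group 1 be 0–19 through group 5 = 80+.
After projecting period 1:
Births: 3000 * 0.322 = 966
Group 2: 11200 * 0.951 = 10651
Group 3: 3000 * 0.951 = 2853
Group 4: 5100 * 0.939 = 4789
Group 5: 18600 * 0.966 + 7000 * 0.357 = 17968 + 2499 = 20467
Net migration: Group 4 + 250 → 5039
End of period: [966, 10651, 2853, 5039, 20467]
After projecting period 2:
Births: 10651 * 0.322 = 3430
Group 2: 966 * 0.951 = 919
Group 3: 10651 * 0.951 = 10129
Group 4: 2853 * 0.939 = 2679
Group 5: 5039 * 0.966 + 20467 * 0.357 = 4868 + 7307 = 12175
Net migration: Group 4 + 250 → 2929
End of period: [3430, 919, 10129, 2929, 12175]
After projecting period 3:
Births: 919 * 0.322 = 296
Group 2: 3430 * 0.951 = 3262
Group 3: 919 * 0.951 = 874
Group 4: 10129 * 0.939 = 9511
Group 5: 2929 * 0.966 + 12175 * 0.357 = 2829 + 4346 = 7175
Net migration: Group 4 + 250 → 9761
End of period: [296, 3262, 874, 9761, 7175]
Total: 44900 → 21368; change = -23532; percentage change = -52.4%

-52.4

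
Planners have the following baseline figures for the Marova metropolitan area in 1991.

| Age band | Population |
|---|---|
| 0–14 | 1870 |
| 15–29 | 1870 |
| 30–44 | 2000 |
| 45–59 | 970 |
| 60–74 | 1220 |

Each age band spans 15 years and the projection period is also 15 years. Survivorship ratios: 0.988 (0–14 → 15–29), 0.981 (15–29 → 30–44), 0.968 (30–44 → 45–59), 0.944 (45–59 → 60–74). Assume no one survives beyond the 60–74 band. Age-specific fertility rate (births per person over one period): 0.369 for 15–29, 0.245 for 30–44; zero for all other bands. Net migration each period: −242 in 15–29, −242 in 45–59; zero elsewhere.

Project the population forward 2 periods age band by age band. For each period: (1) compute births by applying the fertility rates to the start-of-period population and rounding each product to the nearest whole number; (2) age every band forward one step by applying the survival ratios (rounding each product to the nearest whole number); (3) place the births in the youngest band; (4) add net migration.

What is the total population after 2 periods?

6673

Call the groups 1 to 5, youngest first.
After projecting period 1:
Births: 1870 × 0.369 = 690, 2000 × 0.245 = 490 ⇒ total 1180
Group 2: 1870 × 0.988 = 1848
Group 3: 1870 × 0.981 = 1834
Group 4: 2000 × 0.968 = 1936
Group 5: 970 × 0.944 = 916
Net migration: Group 2 − 242 → 1606; Group 4 − 242 → 1694
Population now: 0–14=1180, 15–29=1606, 30–44=1834, 45–59=1694, 60–74=916
After projecting period 2:
Births: 1606 × 0.369 = 593, 1834 × 0.245 = 449 ⇒ total 1042
Group 2: 1180 × 0.988 = 1166
Group 3: 1606 × 0.981 = 1575
Group 4: 1834 × 0.968 = 1775
Group 5: 1694 × 0.944 = 1599
Net migration: Group 2 − 242 → 924; Group 4 − 242 → 1533
Population now: 0–14=1042, 15–29=924, 30–44=1575, 45–59=1533, 60–74=1599
Total after period 2: 1042 + 924 + 1575 + 1533 + 1599 = 6673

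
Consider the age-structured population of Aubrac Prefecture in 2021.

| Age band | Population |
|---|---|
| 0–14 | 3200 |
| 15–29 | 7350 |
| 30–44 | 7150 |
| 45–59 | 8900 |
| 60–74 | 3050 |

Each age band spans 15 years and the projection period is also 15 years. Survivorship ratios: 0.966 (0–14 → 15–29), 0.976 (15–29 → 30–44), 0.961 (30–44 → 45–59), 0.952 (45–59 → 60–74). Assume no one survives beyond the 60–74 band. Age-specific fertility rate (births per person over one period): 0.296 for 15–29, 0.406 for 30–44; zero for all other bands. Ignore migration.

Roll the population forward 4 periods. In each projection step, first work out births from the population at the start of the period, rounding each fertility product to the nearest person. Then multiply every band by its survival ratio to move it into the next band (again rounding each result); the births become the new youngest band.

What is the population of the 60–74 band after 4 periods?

2760

Period 1:
Births: 7350 × 0.296 = 2176, 7150 × 0.406 = 2903 ⇒ total 5079
15–29: 3200 × 0.966 = 3091
30–44: 7350 × 0.976 = 7174
45–59: 7150 × 0.961 = 6871
60–74: 8900 × 0.952 = 8473
Population now: 0–14=5079, 15–29=3091, 30–44=7174, 45–59=6871, 60–74=8473
Period 2:
Births: 3091 × 0.296 = 915, 7174 × 0.406 = 2913 ⇒ total 3828
15–29: 5079 × 0.966 = 4906
30–44: 3091 × 0.976 = 3017
45–59: 7174 × 0.961 = 6894
60–74: 6871 × 0.952 = 6541
Population now: 0–14=3828, 15–29=4906, 30–44=3017, 45–59=6894, 60–74=6541
Period 3:
Births: 4906 × 0.296 = 1452, 3017 × 0.406 = 1225 ⇒ total 2677
15–29: 3828 × 0.966 = 3698
30–44: 4906 × 0.976 = 4788
45–59: 3017 × 0.961 = 2899
60–74: 6894 × 0.952 = 6563
Population now: 0–14=2677, 15–29=3698, 30–44=4788, 45–59=2899, 60–74=6563
Period 4:
Births: 3698 × 0.296 = 1095, 4788 × 0.406 = 1944 ⇒ total 3039
15–29: 2677 × 0.966 = 2586
30–44: 3698 × 0.976 = 3609
45–59: 4788 × 0.961 = 4601
60–74: 2899 × 0.952 = 2760
Population now: 0–14=3039, 15–29=2586, 30–44=3609, 45–59=4601, 60–74=2760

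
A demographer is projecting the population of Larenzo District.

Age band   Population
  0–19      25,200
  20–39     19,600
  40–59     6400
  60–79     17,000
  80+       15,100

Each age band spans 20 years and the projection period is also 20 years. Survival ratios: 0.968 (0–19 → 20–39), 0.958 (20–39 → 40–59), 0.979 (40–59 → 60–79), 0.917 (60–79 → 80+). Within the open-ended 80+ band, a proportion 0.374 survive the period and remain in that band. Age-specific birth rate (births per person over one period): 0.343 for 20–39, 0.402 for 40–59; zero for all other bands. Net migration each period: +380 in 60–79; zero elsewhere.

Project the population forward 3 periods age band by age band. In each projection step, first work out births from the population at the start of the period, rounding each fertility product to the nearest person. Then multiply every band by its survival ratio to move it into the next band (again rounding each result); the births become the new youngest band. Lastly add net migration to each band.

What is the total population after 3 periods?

Call the groups 1 to 5, youngest first.
Period 1.
Births: 19600 × 0.343 = 6723, 6400 × 0.402 = 2573 → 9296
Group 2: 25200 × 0.968 = 24394
Group 3: 19600 × 0.958 = 18777
Group 4: 6400 × 0.979 = 6266
Group 5: 17000 × 0.917 + 15100 × 0.374 = 15589 + 5647 = 21236
Net migration: Group 4 + 380 → 6646
→ [9296, 24394, 18777, 6646, 21236]
Period 2.
Births: 24394 × 0.343 = 8367, 18777 × 0.402 = 7548 → 15915
Group 2: 9296 × 0.968 = 8999
Group 3: 24394 × 0.958 = 23369
Group 4: 18777 × 0.979 = 18383
Group 5: 6646 × 0.917 + 21236 × 0.374 = 6094 + 7942 = 14036
Net migration: Group 4 + 380 → 18763
→ [15915, 8999, 23369, 18763, 14036]
Period 3.
Births: 8999 × 0.343 = 3087, 23369 × 0.402 = 9394 → 12481
Group 2: 15915 × 0.968 = 15406
Group 3: 8999 × 0.958 = 8621
Group 4: 23369 × 0.979 = 22878
Group 5: 18763 × 0.917 + 14036 × 0.374 = 17206 + 5249 = 22455
Net migration: Group 4 + 380 → 23258
→ [12481, 15406, 8621, 23258, 22455]
Total after period 3: 12481 + 15406 + 8621 + 23258 + 22455 = 82221

82221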